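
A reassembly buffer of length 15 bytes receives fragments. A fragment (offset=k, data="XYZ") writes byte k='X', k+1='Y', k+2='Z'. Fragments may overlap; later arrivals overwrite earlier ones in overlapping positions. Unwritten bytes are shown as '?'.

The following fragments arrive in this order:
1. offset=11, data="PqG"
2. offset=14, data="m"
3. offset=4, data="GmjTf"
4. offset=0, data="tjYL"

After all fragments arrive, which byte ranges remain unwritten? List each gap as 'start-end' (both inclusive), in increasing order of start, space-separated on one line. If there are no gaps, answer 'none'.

Fragment 1: offset=11 len=3
Fragment 2: offset=14 len=1
Fragment 3: offset=4 len=5
Fragment 4: offset=0 len=4
Gaps: 9-10

Answer: 9-10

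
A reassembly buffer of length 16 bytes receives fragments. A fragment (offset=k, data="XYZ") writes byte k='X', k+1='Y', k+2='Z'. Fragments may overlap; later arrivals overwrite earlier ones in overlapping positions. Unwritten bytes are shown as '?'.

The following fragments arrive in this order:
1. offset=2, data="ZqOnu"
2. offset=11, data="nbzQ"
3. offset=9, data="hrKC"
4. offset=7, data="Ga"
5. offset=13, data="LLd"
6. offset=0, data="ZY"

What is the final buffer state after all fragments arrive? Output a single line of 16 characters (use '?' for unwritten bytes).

Fragment 1: offset=2 data="ZqOnu" -> buffer=??ZqOnu?????????
Fragment 2: offset=11 data="nbzQ" -> buffer=??ZqOnu????nbzQ?
Fragment 3: offset=9 data="hrKC" -> buffer=??ZqOnu??hrKCzQ?
Fragment 4: offset=7 data="Ga" -> buffer=??ZqOnuGahrKCzQ?
Fragment 5: offset=13 data="LLd" -> buffer=??ZqOnuGahrKCLLd
Fragment 6: offset=0 data="ZY" -> buffer=ZYZqOnuGahrKCLLd

Answer: ZYZqOnuGahrKCLLd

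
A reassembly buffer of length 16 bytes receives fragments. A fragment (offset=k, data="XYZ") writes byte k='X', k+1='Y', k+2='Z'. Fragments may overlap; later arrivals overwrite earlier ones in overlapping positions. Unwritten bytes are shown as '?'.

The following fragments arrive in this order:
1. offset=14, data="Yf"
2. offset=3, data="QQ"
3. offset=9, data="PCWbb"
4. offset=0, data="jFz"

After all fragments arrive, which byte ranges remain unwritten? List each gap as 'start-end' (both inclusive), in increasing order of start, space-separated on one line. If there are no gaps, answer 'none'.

Answer: 5-8

Derivation:
Fragment 1: offset=14 len=2
Fragment 2: offset=3 len=2
Fragment 3: offset=9 len=5
Fragment 4: offset=0 len=3
Gaps: 5-8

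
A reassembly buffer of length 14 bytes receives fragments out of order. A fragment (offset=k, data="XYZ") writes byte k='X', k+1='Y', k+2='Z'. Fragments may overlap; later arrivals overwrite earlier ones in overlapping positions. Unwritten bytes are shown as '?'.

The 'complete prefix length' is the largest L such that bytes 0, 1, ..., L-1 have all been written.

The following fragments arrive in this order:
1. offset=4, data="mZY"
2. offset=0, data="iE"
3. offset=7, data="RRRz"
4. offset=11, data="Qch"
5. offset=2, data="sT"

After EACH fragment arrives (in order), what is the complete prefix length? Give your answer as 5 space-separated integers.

Answer: 0 2 2 2 14

Derivation:
Fragment 1: offset=4 data="mZY" -> buffer=????mZY??????? -> prefix_len=0
Fragment 2: offset=0 data="iE" -> buffer=iE??mZY??????? -> prefix_len=2
Fragment 3: offset=7 data="RRRz" -> buffer=iE??mZYRRRz??? -> prefix_len=2
Fragment 4: offset=11 data="Qch" -> buffer=iE??mZYRRRzQch -> prefix_len=2
Fragment 5: offset=2 data="sT" -> buffer=iEsTmZYRRRzQch -> prefix_len=14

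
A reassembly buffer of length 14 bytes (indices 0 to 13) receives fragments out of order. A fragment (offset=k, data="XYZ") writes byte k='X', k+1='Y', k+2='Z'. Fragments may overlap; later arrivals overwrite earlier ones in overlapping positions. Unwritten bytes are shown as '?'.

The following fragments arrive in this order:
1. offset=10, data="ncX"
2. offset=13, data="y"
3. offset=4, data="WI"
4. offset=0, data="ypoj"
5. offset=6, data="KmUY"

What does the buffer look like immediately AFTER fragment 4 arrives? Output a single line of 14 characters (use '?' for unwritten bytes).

Answer: ypojWI????ncXy

Derivation:
Fragment 1: offset=10 data="ncX" -> buffer=??????????ncX?
Fragment 2: offset=13 data="y" -> buffer=??????????ncXy
Fragment 3: offset=4 data="WI" -> buffer=????WI????ncXy
Fragment 4: offset=0 data="ypoj" -> buffer=ypojWI????ncXy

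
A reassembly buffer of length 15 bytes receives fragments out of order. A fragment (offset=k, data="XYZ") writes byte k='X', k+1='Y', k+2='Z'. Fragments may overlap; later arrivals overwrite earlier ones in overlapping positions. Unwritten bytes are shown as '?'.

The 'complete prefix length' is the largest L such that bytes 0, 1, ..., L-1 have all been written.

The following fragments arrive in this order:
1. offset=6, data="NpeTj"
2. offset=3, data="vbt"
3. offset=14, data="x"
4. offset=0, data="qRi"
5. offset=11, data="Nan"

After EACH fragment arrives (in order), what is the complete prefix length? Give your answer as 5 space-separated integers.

Fragment 1: offset=6 data="NpeTj" -> buffer=??????NpeTj???? -> prefix_len=0
Fragment 2: offset=3 data="vbt" -> buffer=???vbtNpeTj???? -> prefix_len=0
Fragment 3: offset=14 data="x" -> buffer=???vbtNpeTj???x -> prefix_len=0
Fragment 4: offset=0 data="qRi" -> buffer=qRivbtNpeTj???x -> prefix_len=11
Fragment 5: offset=11 data="Nan" -> buffer=qRivbtNpeTjNanx -> prefix_len=15

Answer: 0 0 0 11 15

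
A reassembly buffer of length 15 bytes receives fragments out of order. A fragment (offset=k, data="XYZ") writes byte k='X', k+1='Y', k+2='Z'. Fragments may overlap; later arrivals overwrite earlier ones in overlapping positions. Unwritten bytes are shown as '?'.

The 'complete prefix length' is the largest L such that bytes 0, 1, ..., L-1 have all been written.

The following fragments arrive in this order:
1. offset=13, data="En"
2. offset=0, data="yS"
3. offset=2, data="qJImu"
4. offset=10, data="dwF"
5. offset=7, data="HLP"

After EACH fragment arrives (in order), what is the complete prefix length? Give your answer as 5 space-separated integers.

Answer: 0 2 7 7 15

Derivation:
Fragment 1: offset=13 data="En" -> buffer=?????????????En -> prefix_len=0
Fragment 2: offset=0 data="yS" -> buffer=yS???????????En -> prefix_len=2
Fragment 3: offset=2 data="qJImu" -> buffer=ySqJImu??????En -> prefix_len=7
Fragment 4: offset=10 data="dwF" -> buffer=ySqJImu???dwFEn -> prefix_len=7
Fragment 5: offset=7 data="HLP" -> buffer=ySqJImuHLPdwFEn -> prefix_len=15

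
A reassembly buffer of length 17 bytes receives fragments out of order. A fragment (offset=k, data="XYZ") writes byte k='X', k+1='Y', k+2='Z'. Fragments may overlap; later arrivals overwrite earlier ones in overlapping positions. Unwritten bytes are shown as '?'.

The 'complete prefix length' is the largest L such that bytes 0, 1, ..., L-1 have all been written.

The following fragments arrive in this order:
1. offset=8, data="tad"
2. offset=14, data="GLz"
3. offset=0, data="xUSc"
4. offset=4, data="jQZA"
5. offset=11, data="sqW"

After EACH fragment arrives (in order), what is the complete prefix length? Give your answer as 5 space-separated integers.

Answer: 0 0 4 11 17

Derivation:
Fragment 1: offset=8 data="tad" -> buffer=????????tad?????? -> prefix_len=0
Fragment 2: offset=14 data="GLz" -> buffer=????????tad???GLz -> prefix_len=0
Fragment 3: offset=0 data="xUSc" -> buffer=xUSc????tad???GLz -> prefix_len=4
Fragment 4: offset=4 data="jQZA" -> buffer=xUScjQZAtad???GLz -> prefix_len=11
Fragment 5: offset=11 data="sqW" -> buffer=xUScjQZAtadsqWGLz -> prefix_len=17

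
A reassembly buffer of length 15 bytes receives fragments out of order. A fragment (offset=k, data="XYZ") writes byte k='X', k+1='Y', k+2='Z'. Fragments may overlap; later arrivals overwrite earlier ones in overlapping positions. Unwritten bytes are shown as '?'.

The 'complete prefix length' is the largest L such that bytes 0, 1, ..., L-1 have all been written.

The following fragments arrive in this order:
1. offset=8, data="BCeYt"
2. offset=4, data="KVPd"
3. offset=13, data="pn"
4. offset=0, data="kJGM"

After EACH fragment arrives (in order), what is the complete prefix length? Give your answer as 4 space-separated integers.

Fragment 1: offset=8 data="BCeYt" -> buffer=????????BCeYt?? -> prefix_len=0
Fragment 2: offset=4 data="KVPd" -> buffer=????KVPdBCeYt?? -> prefix_len=0
Fragment 3: offset=13 data="pn" -> buffer=????KVPdBCeYtpn -> prefix_len=0
Fragment 4: offset=0 data="kJGM" -> buffer=kJGMKVPdBCeYtpn -> prefix_len=15

Answer: 0 0 0 15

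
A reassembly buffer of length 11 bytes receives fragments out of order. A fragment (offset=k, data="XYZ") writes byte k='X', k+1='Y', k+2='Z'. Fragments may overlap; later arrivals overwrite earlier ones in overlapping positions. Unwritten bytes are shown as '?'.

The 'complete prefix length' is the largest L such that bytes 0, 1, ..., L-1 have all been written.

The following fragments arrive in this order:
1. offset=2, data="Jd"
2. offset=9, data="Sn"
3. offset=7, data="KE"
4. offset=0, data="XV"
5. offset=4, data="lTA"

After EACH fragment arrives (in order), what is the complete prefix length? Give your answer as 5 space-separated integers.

Fragment 1: offset=2 data="Jd" -> buffer=??Jd??????? -> prefix_len=0
Fragment 2: offset=9 data="Sn" -> buffer=??Jd?????Sn -> prefix_len=0
Fragment 3: offset=7 data="KE" -> buffer=??Jd???KESn -> prefix_len=0
Fragment 4: offset=0 data="XV" -> buffer=XVJd???KESn -> prefix_len=4
Fragment 5: offset=4 data="lTA" -> buffer=XVJdlTAKESn -> prefix_len=11

Answer: 0 0 0 4 11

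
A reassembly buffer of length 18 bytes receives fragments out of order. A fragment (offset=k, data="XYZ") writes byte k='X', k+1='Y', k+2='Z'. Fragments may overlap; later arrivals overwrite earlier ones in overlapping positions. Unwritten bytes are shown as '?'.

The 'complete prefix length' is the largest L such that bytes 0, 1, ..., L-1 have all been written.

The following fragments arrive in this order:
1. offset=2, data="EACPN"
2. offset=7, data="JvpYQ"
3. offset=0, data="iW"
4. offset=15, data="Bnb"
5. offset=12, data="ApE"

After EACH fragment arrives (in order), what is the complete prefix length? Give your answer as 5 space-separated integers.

Answer: 0 0 12 12 18

Derivation:
Fragment 1: offset=2 data="EACPN" -> buffer=??EACPN??????????? -> prefix_len=0
Fragment 2: offset=7 data="JvpYQ" -> buffer=??EACPNJvpYQ?????? -> prefix_len=0
Fragment 3: offset=0 data="iW" -> buffer=iWEACPNJvpYQ?????? -> prefix_len=12
Fragment 4: offset=15 data="Bnb" -> buffer=iWEACPNJvpYQ???Bnb -> prefix_len=12
Fragment 5: offset=12 data="ApE" -> buffer=iWEACPNJvpYQApEBnb -> prefix_len=18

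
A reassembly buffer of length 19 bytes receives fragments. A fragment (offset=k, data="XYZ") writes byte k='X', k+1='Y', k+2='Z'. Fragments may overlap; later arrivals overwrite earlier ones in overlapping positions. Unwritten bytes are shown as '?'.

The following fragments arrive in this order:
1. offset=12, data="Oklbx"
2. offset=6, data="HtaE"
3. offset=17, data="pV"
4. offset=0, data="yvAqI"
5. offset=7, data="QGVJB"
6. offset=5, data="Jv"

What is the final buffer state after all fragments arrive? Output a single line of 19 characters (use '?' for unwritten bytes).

Fragment 1: offset=12 data="Oklbx" -> buffer=????????????Oklbx??
Fragment 2: offset=6 data="HtaE" -> buffer=??????HtaE??Oklbx??
Fragment 3: offset=17 data="pV" -> buffer=??????HtaE??OklbxpV
Fragment 4: offset=0 data="yvAqI" -> buffer=yvAqI?HtaE??OklbxpV
Fragment 5: offset=7 data="QGVJB" -> buffer=yvAqI?HQGVJBOklbxpV
Fragment 6: offset=5 data="Jv" -> buffer=yvAqIJvQGVJBOklbxpV

Answer: yvAqIJvQGVJBOklbxpV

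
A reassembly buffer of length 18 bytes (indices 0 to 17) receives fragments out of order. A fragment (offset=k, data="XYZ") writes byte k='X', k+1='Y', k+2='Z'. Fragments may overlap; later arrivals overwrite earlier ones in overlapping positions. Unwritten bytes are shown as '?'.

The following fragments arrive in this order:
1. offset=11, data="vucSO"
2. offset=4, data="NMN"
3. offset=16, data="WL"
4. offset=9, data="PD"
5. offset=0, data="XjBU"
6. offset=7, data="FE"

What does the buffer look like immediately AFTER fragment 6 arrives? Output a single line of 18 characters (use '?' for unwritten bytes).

Fragment 1: offset=11 data="vucSO" -> buffer=???????????vucSO??
Fragment 2: offset=4 data="NMN" -> buffer=????NMN????vucSO??
Fragment 3: offset=16 data="WL" -> buffer=????NMN????vucSOWL
Fragment 4: offset=9 data="PD" -> buffer=????NMN??PDvucSOWL
Fragment 5: offset=0 data="XjBU" -> buffer=XjBUNMN??PDvucSOWL
Fragment 6: offset=7 data="FE" -> buffer=XjBUNMNFEPDvucSOWL

Answer: XjBUNMNFEPDvucSOWL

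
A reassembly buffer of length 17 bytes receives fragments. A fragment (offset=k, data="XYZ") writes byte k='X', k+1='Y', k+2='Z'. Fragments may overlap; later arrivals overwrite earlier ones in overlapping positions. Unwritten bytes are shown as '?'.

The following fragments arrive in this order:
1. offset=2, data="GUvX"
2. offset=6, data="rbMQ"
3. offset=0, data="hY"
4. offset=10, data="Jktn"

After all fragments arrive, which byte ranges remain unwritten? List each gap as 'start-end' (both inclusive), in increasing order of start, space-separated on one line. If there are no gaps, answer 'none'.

Answer: 14-16

Derivation:
Fragment 1: offset=2 len=4
Fragment 2: offset=6 len=4
Fragment 3: offset=0 len=2
Fragment 4: offset=10 len=4
Gaps: 14-16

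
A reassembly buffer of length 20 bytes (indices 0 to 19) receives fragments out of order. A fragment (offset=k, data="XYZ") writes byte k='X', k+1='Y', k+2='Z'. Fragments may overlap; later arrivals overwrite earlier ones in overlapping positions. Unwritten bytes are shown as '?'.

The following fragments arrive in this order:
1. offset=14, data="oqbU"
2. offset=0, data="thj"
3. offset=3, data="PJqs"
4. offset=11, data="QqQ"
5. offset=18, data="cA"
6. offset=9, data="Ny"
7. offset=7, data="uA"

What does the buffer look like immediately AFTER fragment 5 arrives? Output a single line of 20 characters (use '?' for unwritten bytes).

Answer: thjPJqs????QqQoqbUcA

Derivation:
Fragment 1: offset=14 data="oqbU" -> buffer=??????????????oqbU??
Fragment 2: offset=0 data="thj" -> buffer=thj???????????oqbU??
Fragment 3: offset=3 data="PJqs" -> buffer=thjPJqs???????oqbU??
Fragment 4: offset=11 data="QqQ" -> buffer=thjPJqs????QqQoqbU??
Fragment 5: offset=18 data="cA" -> buffer=thjPJqs????QqQoqbUcA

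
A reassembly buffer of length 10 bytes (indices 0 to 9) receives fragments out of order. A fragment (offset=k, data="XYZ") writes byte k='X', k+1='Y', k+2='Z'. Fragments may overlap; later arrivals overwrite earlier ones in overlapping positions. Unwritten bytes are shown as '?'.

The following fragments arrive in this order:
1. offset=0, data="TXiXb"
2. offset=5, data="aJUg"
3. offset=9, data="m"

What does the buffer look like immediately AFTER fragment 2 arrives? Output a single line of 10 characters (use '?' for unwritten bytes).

Fragment 1: offset=0 data="TXiXb" -> buffer=TXiXb?????
Fragment 2: offset=5 data="aJUg" -> buffer=TXiXbaJUg?

Answer: TXiXbaJUg?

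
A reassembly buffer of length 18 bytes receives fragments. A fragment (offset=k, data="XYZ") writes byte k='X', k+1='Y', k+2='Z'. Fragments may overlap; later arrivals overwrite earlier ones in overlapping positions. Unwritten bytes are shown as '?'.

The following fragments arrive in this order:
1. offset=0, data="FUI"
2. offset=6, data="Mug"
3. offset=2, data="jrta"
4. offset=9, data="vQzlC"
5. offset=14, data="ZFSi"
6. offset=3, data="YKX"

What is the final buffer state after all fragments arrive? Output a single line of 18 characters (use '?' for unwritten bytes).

Answer: FUjYKXMugvQzlCZFSi

Derivation:
Fragment 1: offset=0 data="FUI" -> buffer=FUI???????????????
Fragment 2: offset=6 data="Mug" -> buffer=FUI???Mug?????????
Fragment 3: offset=2 data="jrta" -> buffer=FUjrtaMug?????????
Fragment 4: offset=9 data="vQzlC" -> buffer=FUjrtaMugvQzlC????
Fragment 5: offset=14 data="ZFSi" -> buffer=FUjrtaMugvQzlCZFSi
Fragment 6: offset=3 data="YKX" -> buffer=FUjYKXMugvQzlCZFSi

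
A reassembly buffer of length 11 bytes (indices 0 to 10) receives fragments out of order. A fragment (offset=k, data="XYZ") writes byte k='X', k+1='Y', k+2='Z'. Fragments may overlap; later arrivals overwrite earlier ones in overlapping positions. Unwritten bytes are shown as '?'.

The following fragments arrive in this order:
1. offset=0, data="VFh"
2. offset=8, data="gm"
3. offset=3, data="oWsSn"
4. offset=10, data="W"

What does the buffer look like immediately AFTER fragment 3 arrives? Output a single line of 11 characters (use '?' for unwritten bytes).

Answer: VFhoWsSngm?

Derivation:
Fragment 1: offset=0 data="VFh" -> buffer=VFh????????
Fragment 2: offset=8 data="gm" -> buffer=VFh?????gm?
Fragment 3: offset=3 data="oWsSn" -> buffer=VFhoWsSngm?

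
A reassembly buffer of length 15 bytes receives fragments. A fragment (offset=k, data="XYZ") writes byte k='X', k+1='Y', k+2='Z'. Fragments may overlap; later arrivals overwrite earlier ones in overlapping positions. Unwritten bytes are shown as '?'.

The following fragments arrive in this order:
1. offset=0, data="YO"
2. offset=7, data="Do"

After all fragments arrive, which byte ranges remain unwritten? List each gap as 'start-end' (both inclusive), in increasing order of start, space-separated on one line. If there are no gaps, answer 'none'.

Fragment 1: offset=0 len=2
Fragment 2: offset=7 len=2
Gaps: 2-6 9-14

Answer: 2-6 9-14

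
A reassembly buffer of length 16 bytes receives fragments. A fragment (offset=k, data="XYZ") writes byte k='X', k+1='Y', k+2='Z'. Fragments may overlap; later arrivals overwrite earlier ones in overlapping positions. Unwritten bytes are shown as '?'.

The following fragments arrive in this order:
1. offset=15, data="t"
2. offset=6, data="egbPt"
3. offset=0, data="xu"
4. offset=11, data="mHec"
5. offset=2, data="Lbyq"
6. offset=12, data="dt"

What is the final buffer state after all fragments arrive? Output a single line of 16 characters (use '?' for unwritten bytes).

Fragment 1: offset=15 data="t" -> buffer=???????????????t
Fragment 2: offset=6 data="egbPt" -> buffer=??????egbPt????t
Fragment 3: offset=0 data="xu" -> buffer=xu????egbPt????t
Fragment 4: offset=11 data="mHec" -> buffer=xu????egbPtmHect
Fragment 5: offset=2 data="Lbyq" -> buffer=xuLbyqegbPtmHect
Fragment 6: offset=12 data="dt" -> buffer=xuLbyqegbPtmdtct

Answer: xuLbyqegbPtmdtct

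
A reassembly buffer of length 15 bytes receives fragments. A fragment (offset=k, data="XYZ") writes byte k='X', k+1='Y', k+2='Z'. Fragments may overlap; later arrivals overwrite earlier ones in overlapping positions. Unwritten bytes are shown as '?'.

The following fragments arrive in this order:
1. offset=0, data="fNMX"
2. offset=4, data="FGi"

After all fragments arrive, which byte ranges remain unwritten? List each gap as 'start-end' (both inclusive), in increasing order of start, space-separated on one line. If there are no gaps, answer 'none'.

Fragment 1: offset=0 len=4
Fragment 2: offset=4 len=3
Gaps: 7-14

Answer: 7-14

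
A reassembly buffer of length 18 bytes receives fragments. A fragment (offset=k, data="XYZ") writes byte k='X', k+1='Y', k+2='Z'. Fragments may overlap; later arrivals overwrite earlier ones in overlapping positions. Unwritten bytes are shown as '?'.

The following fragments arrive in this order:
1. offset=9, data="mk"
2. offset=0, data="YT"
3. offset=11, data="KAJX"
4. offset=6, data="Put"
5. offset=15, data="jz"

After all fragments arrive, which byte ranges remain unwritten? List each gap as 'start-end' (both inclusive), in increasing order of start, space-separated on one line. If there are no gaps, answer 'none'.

Fragment 1: offset=9 len=2
Fragment 2: offset=0 len=2
Fragment 3: offset=11 len=4
Fragment 4: offset=6 len=3
Fragment 5: offset=15 len=2
Gaps: 2-5 17-17

Answer: 2-5 17-17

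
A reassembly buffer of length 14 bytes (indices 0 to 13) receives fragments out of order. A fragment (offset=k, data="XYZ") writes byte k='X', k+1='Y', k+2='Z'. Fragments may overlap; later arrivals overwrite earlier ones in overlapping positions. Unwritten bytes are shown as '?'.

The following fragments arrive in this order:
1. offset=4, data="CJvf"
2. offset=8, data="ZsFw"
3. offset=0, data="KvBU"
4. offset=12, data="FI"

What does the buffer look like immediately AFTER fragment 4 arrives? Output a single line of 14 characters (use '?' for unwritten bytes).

Answer: KvBUCJvfZsFwFI

Derivation:
Fragment 1: offset=4 data="CJvf" -> buffer=????CJvf??????
Fragment 2: offset=8 data="ZsFw" -> buffer=????CJvfZsFw??
Fragment 3: offset=0 data="KvBU" -> buffer=KvBUCJvfZsFw??
Fragment 4: offset=12 data="FI" -> buffer=KvBUCJvfZsFwFI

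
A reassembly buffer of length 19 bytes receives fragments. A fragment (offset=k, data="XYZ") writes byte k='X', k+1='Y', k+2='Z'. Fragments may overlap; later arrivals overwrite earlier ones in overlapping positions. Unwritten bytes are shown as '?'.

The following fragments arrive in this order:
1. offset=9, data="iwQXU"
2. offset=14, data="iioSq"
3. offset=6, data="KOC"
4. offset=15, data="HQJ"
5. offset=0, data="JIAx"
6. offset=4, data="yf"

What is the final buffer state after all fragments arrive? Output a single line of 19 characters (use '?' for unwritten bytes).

Fragment 1: offset=9 data="iwQXU" -> buffer=?????????iwQXU?????
Fragment 2: offset=14 data="iioSq" -> buffer=?????????iwQXUiioSq
Fragment 3: offset=6 data="KOC" -> buffer=??????KOCiwQXUiioSq
Fragment 4: offset=15 data="HQJ" -> buffer=??????KOCiwQXUiHQJq
Fragment 5: offset=0 data="JIAx" -> buffer=JIAx??KOCiwQXUiHQJq
Fragment 6: offset=4 data="yf" -> buffer=JIAxyfKOCiwQXUiHQJq

Answer: JIAxyfKOCiwQXUiHQJq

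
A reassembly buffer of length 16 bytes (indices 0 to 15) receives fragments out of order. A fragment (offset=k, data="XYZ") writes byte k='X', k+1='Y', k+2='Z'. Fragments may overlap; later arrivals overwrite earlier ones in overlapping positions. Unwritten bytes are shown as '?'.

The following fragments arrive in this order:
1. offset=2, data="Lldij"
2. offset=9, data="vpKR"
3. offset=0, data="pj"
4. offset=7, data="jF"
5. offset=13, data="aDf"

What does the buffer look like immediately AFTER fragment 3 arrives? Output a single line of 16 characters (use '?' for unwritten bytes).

Answer: pjLldij??vpKR???

Derivation:
Fragment 1: offset=2 data="Lldij" -> buffer=??Lldij?????????
Fragment 2: offset=9 data="vpKR" -> buffer=??Lldij??vpKR???
Fragment 3: offset=0 data="pj" -> buffer=pjLldij??vpKR???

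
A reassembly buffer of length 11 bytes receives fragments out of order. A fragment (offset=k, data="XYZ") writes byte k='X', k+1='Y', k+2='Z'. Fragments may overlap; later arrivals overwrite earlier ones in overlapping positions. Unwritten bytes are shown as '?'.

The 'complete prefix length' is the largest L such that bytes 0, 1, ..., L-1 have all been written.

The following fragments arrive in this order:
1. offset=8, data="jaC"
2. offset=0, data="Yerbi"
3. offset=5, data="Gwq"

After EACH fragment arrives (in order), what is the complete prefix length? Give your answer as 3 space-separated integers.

Fragment 1: offset=8 data="jaC" -> buffer=????????jaC -> prefix_len=0
Fragment 2: offset=0 data="Yerbi" -> buffer=Yerbi???jaC -> prefix_len=5
Fragment 3: offset=5 data="Gwq" -> buffer=YerbiGwqjaC -> prefix_len=11

Answer: 0 5 11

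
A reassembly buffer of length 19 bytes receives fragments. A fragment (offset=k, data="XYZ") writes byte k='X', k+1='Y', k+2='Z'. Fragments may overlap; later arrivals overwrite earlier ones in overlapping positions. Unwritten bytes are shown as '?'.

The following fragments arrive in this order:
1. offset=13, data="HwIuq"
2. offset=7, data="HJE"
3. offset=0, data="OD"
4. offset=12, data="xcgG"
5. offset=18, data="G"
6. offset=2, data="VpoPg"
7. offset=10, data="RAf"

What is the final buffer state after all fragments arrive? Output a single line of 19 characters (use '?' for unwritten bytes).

Answer: ODVpoPgHJERAfcgGuqG

Derivation:
Fragment 1: offset=13 data="HwIuq" -> buffer=?????????????HwIuq?
Fragment 2: offset=7 data="HJE" -> buffer=???????HJE???HwIuq?
Fragment 3: offset=0 data="OD" -> buffer=OD?????HJE???HwIuq?
Fragment 4: offset=12 data="xcgG" -> buffer=OD?????HJE??xcgGuq?
Fragment 5: offset=18 data="G" -> buffer=OD?????HJE??xcgGuqG
Fragment 6: offset=2 data="VpoPg" -> buffer=ODVpoPgHJE??xcgGuqG
Fragment 7: offset=10 data="RAf" -> buffer=ODVpoPgHJERAfcgGuqG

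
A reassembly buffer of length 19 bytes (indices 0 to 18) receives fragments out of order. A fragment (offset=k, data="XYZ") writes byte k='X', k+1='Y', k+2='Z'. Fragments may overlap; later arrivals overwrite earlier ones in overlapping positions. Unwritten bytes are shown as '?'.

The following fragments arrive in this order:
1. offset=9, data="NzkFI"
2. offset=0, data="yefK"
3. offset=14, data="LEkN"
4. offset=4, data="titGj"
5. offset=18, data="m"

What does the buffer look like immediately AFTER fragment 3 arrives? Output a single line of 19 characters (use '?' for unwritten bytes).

Fragment 1: offset=9 data="NzkFI" -> buffer=?????????NzkFI?????
Fragment 2: offset=0 data="yefK" -> buffer=yefK?????NzkFI?????
Fragment 3: offset=14 data="LEkN" -> buffer=yefK?????NzkFILEkN?

Answer: yefK?????NzkFILEkN?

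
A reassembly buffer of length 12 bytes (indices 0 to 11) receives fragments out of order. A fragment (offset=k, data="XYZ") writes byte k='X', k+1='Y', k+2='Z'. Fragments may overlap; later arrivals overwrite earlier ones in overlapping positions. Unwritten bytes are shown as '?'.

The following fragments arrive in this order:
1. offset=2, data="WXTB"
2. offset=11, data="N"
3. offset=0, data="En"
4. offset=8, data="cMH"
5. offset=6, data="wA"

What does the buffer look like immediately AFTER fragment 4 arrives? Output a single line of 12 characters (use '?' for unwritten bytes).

Answer: EnWXTB??cMHN

Derivation:
Fragment 1: offset=2 data="WXTB" -> buffer=??WXTB??????
Fragment 2: offset=11 data="N" -> buffer=??WXTB?????N
Fragment 3: offset=0 data="En" -> buffer=EnWXTB?????N
Fragment 4: offset=8 data="cMH" -> buffer=EnWXTB??cMHN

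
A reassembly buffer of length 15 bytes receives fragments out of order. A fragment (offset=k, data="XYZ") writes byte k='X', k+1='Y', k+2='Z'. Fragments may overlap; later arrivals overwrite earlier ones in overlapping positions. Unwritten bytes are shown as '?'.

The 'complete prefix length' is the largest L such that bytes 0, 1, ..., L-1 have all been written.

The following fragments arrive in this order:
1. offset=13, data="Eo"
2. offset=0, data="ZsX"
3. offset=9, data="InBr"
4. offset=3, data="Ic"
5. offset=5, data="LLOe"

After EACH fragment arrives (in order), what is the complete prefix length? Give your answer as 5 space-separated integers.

Fragment 1: offset=13 data="Eo" -> buffer=?????????????Eo -> prefix_len=0
Fragment 2: offset=0 data="ZsX" -> buffer=ZsX??????????Eo -> prefix_len=3
Fragment 3: offset=9 data="InBr" -> buffer=ZsX??????InBrEo -> prefix_len=3
Fragment 4: offset=3 data="Ic" -> buffer=ZsXIc????InBrEo -> prefix_len=5
Fragment 5: offset=5 data="LLOe" -> buffer=ZsXIcLLOeInBrEo -> prefix_len=15

Answer: 0 3 3 5 15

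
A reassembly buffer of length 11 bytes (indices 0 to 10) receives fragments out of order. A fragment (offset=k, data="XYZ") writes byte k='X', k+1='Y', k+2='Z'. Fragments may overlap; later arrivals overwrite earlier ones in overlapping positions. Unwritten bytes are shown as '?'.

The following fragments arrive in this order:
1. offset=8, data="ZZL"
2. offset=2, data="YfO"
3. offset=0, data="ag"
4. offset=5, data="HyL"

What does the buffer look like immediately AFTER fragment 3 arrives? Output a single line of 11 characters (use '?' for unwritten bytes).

Fragment 1: offset=8 data="ZZL" -> buffer=????????ZZL
Fragment 2: offset=2 data="YfO" -> buffer=??YfO???ZZL
Fragment 3: offset=0 data="ag" -> buffer=agYfO???ZZL

Answer: agYfO???ZZL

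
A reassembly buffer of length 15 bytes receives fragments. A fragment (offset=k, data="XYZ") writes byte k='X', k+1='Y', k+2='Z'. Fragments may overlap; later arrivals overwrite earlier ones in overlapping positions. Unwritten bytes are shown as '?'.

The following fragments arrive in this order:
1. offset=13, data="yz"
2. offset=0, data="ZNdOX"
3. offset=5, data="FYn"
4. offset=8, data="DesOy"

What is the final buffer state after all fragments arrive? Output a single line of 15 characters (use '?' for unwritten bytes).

Answer: ZNdOXFYnDesOyyz

Derivation:
Fragment 1: offset=13 data="yz" -> buffer=?????????????yz
Fragment 2: offset=0 data="ZNdOX" -> buffer=ZNdOX????????yz
Fragment 3: offset=5 data="FYn" -> buffer=ZNdOXFYn?????yz
Fragment 4: offset=8 data="DesOy" -> buffer=ZNdOXFYnDesOyyz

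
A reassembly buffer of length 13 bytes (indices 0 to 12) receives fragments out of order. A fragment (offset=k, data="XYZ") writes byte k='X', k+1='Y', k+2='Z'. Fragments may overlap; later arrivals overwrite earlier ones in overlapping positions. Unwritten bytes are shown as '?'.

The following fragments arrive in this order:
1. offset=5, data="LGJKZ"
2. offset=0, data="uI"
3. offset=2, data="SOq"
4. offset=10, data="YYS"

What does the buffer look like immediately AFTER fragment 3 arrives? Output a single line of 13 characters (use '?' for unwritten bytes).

Fragment 1: offset=5 data="LGJKZ" -> buffer=?????LGJKZ???
Fragment 2: offset=0 data="uI" -> buffer=uI???LGJKZ???
Fragment 3: offset=2 data="SOq" -> buffer=uISOqLGJKZ???

Answer: uISOqLGJKZ???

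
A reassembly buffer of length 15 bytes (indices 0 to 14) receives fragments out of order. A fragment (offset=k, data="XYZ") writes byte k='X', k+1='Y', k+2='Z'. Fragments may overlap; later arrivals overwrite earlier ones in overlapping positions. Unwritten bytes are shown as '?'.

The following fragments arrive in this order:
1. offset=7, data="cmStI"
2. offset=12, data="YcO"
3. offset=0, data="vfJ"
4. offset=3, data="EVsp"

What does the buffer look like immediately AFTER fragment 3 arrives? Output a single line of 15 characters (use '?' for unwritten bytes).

Fragment 1: offset=7 data="cmStI" -> buffer=???????cmStI???
Fragment 2: offset=12 data="YcO" -> buffer=???????cmStIYcO
Fragment 3: offset=0 data="vfJ" -> buffer=vfJ????cmStIYcO

Answer: vfJ????cmStIYcO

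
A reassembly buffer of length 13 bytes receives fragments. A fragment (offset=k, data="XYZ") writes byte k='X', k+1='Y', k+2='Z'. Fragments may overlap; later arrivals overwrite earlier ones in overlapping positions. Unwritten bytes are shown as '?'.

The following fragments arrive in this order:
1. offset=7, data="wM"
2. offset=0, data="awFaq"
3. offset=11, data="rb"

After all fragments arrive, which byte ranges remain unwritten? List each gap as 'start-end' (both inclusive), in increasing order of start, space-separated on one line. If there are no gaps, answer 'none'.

Fragment 1: offset=7 len=2
Fragment 2: offset=0 len=5
Fragment 3: offset=11 len=2
Gaps: 5-6 9-10

Answer: 5-6 9-10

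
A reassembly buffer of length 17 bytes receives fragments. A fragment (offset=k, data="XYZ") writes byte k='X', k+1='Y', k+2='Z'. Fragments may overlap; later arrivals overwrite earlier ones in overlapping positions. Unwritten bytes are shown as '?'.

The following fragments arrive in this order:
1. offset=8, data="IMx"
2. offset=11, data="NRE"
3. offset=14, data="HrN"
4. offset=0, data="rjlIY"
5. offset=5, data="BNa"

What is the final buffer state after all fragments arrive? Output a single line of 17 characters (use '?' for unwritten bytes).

Fragment 1: offset=8 data="IMx" -> buffer=????????IMx??????
Fragment 2: offset=11 data="NRE" -> buffer=????????IMxNRE???
Fragment 3: offset=14 data="HrN" -> buffer=????????IMxNREHrN
Fragment 4: offset=0 data="rjlIY" -> buffer=rjlIY???IMxNREHrN
Fragment 5: offset=5 data="BNa" -> buffer=rjlIYBNaIMxNREHrN

Answer: rjlIYBNaIMxNREHrN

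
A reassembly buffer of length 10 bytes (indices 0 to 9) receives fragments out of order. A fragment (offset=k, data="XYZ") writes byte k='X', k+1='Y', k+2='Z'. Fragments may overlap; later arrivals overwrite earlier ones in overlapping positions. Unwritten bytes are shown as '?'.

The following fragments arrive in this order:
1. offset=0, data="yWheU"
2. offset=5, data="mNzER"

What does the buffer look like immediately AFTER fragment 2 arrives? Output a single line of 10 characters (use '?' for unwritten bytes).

Answer: yWheUmNzER

Derivation:
Fragment 1: offset=0 data="yWheU" -> buffer=yWheU?????
Fragment 2: offset=5 data="mNzER" -> buffer=yWheUmNzER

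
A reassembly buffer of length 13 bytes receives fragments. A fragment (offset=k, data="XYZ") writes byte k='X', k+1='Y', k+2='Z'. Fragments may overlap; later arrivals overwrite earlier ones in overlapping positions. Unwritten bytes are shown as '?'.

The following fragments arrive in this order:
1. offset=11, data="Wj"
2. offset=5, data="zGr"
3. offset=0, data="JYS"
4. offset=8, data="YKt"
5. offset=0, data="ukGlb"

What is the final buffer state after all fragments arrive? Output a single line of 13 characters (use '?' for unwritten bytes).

Answer: ukGlbzGrYKtWj

Derivation:
Fragment 1: offset=11 data="Wj" -> buffer=???????????Wj
Fragment 2: offset=5 data="zGr" -> buffer=?????zGr???Wj
Fragment 3: offset=0 data="JYS" -> buffer=JYS??zGr???Wj
Fragment 4: offset=8 data="YKt" -> buffer=JYS??zGrYKtWj
Fragment 5: offset=0 data="ukGlb" -> buffer=ukGlbzGrYKtWj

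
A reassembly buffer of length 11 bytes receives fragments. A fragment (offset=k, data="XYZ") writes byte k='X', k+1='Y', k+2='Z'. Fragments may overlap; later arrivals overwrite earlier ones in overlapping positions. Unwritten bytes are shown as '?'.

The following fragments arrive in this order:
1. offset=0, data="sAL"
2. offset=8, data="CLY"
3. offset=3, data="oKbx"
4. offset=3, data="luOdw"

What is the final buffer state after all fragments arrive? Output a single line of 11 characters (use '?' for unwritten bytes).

Answer: sALluOdwCLY

Derivation:
Fragment 1: offset=0 data="sAL" -> buffer=sAL????????
Fragment 2: offset=8 data="CLY" -> buffer=sAL?????CLY
Fragment 3: offset=3 data="oKbx" -> buffer=sALoKbx?CLY
Fragment 4: offset=3 data="luOdw" -> buffer=sALluOdwCLY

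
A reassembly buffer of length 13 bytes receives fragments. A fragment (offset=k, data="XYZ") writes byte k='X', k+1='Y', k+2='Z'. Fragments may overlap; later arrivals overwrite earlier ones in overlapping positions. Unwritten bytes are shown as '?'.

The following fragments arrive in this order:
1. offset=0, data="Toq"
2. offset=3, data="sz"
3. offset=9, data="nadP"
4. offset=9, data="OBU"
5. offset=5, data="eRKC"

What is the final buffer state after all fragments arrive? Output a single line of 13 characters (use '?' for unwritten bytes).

Answer: ToqszeRKCOBUP

Derivation:
Fragment 1: offset=0 data="Toq" -> buffer=Toq??????????
Fragment 2: offset=3 data="sz" -> buffer=Toqsz????????
Fragment 3: offset=9 data="nadP" -> buffer=Toqsz????nadP
Fragment 4: offset=9 data="OBU" -> buffer=Toqsz????OBUP
Fragment 5: offset=5 data="eRKC" -> buffer=ToqszeRKCOBUP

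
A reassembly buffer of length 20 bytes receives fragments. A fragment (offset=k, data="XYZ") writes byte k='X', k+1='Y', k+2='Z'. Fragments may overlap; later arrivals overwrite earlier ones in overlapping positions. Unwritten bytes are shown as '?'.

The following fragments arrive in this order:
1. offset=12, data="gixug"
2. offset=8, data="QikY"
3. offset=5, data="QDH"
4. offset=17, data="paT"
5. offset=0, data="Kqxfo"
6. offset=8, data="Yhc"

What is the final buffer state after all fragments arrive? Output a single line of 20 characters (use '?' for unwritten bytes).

Fragment 1: offset=12 data="gixug" -> buffer=????????????gixug???
Fragment 2: offset=8 data="QikY" -> buffer=????????QikYgixug???
Fragment 3: offset=5 data="QDH" -> buffer=?????QDHQikYgixug???
Fragment 4: offset=17 data="paT" -> buffer=?????QDHQikYgixugpaT
Fragment 5: offset=0 data="Kqxfo" -> buffer=KqxfoQDHQikYgixugpaT
Fragment 6: offset=8 data="Yhc" -> buffer=KqxfoQDHYhcYgixugpaT

Answer: KqxfoQDHYhcYgixugpaT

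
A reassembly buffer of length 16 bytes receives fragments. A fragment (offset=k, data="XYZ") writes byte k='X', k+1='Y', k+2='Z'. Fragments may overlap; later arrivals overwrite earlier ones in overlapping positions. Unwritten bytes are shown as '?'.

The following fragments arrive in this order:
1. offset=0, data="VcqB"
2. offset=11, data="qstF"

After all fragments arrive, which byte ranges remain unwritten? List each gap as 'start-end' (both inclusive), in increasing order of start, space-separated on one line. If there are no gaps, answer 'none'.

Fragment 1: offset=0 len=4
Fragment 2: offset=11 len=4
Gaps: 4-10 15-15

Answer: 4-10 15-15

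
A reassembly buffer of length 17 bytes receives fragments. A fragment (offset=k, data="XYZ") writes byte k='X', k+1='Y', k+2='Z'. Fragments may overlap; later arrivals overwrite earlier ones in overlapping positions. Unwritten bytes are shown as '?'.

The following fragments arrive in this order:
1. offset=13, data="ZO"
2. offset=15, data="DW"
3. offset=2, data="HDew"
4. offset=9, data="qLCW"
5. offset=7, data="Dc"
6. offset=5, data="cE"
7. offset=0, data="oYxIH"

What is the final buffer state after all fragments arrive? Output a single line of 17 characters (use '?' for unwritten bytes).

Answer: oYxIHcEDcqLCWZODW

Derivation:
Fragment 1: offset=13 data="ZO" -> buffer=?????????????ZO??
Fragment 2: offset=15 data="DW" -> buffer=?????????????ZODW
Fragment 3: offset=2 data="HDew" -> buffer=??HDew???????ZODW
Fragment 4: offset=9 data="qLCW" -> buffer=??HDew???qLCWZODW
Fragment 5: offset=7 data="Dc" -> buffer=??HDew?DcqLCWZODW
Fragment 6: offset=5 data="cE" -> buffer=??HDecEDcqLCWZODW
Fragment 7: offset=0 data="oYxIH" -> buffer=oYxIHcEDcqLCWZODW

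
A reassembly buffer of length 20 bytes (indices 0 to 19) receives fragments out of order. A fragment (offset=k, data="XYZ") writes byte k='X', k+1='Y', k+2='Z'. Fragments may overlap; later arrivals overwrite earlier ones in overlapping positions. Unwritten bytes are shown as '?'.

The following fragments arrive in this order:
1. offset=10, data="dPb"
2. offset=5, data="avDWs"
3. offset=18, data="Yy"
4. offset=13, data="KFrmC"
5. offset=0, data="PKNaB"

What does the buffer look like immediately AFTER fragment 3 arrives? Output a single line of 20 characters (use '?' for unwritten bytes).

Fragment 1: offset=10 data="dPb" -> buffer=??????????dPb???????
Fragment 2: offset=5 data="avDWs" -> buffer=?????avDWsdPb???????
Fragment 3: offset=18 data="Yy" -> buffer=?????avDWsdPb?????Yy

Answer: ?????avDWsdPb?????Yy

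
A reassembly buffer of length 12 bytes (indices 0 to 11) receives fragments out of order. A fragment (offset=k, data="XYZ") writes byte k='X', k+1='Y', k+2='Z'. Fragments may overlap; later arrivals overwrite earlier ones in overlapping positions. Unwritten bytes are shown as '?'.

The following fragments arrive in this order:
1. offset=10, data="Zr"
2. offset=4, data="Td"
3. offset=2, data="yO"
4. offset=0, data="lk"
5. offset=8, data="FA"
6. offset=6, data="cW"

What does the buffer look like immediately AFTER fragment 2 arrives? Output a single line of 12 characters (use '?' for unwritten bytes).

Fragment 1: offset=10 data="Zr" -> buffer=??????????Zr
Fragment 2: offset=4 data="Td" -> buffer=????Td????Zr

Answer: ????Td????Zr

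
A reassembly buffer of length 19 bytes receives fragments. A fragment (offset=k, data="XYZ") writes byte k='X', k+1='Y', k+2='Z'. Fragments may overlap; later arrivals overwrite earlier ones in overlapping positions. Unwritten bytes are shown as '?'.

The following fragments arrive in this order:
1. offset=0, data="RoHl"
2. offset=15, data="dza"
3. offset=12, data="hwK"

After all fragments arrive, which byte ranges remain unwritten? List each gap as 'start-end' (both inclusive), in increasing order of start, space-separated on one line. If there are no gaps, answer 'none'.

Fragment 1: offset=0 len=4
Fragment 2: offset=15 len=3
Fragment 3: offset=12 len=3
Gaps: 4-11 18-18

Answer: 4-11 18-18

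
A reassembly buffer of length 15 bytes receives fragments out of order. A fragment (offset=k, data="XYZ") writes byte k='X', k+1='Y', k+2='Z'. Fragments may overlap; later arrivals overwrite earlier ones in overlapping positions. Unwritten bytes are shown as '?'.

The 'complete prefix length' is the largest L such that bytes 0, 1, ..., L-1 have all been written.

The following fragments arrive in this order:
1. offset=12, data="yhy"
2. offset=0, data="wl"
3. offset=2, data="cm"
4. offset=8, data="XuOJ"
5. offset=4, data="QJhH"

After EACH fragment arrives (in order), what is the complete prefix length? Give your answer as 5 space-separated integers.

Answer: 0 2 4 4 15

Derivation:
Fragment 1: offset=12 data="yhy" -> buffer=????????????yhy -> prefix_len=0
Fragment 2: offset=0 data="wl" -> buffer=wl??????????yhy -> prefix_len=2
Fragment 3: offset=2 data="cm" -> buffer=wlcm????????yhy -> prefix_len=4
Fragment 4: offset=8 data="XuOJ" -> buffer=wlcm????XuOJyhy -> prefix_len=4
Fragment 5: offset=4 data="QJhH" -> buffer=wlcmQJhHXuOJyhy -> prefix_len=15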